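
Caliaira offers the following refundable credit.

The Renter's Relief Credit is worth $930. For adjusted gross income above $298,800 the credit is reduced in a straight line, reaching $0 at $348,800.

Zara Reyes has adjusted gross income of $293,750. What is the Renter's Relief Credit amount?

$930

Renter's Relief Credit: $293,750 is at or below the $298,800 threshold, so the full $930 applies.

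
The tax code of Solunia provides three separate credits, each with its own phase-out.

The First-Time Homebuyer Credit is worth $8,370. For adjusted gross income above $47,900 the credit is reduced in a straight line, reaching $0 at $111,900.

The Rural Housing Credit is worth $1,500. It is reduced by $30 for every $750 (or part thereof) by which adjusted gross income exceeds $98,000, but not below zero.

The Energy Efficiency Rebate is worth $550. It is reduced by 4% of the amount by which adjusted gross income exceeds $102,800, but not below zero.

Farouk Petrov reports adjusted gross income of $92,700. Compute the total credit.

$4,561

First-Time Homebuyer Credit: $92,700 is $44,800 into a $64,000 phase-out range, leaving 19,200/64,000 of the credit: $8,370 × 19,200/64,000 = $2,511.
Rural Housing Credit: $92,700 is at or below the $98,000 threshold, so the full $1,500 applies.
Energy Efficiency Rebate: $92,700 is at or below the $102,800 threshold, so the full $550 applies.
Total: $2,511 + $1,500 + $550 = $4,561.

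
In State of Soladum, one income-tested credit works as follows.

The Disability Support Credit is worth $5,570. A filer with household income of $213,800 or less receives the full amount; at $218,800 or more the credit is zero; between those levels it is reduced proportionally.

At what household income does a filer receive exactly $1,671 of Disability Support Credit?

$1,671 is 1,671/5,570 of the full $5,570, so 3,899/5,570 of the $5,000 range has been used: income = $213,800 + $5,000 × 3,899/5,570 = $217,300.

$217,300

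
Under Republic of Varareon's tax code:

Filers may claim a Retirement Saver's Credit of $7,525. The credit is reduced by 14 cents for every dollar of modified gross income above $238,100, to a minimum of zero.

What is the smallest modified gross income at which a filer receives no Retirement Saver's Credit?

The credit falls by 14% of each dollar above $238,100, so it reaches zero when the excess is $7,525 / 14% = $53,750: income = $238,100 + $53,750 = $291,850.

$291,850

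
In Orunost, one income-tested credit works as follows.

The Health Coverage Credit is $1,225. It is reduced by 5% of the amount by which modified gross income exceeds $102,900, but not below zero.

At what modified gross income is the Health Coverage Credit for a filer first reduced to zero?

The credit falls by 5% of each dollar above $102,900, so it reaches zero when the excess is $1,225 / 5% = $24,500: income = $102,900 + $24,500 = $127,400.

$127,400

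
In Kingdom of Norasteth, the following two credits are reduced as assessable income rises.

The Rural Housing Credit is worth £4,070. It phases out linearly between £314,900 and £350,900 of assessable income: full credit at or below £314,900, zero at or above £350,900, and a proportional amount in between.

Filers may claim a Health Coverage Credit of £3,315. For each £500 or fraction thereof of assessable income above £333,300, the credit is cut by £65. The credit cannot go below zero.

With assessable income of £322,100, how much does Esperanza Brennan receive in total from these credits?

Rural Housing Credit: £322,100 is £7,200 into a £36,000 phase-out range, leaving 28,800/36,000 of the credit: £4,070 × 28,800/36,000 = £3,256.
Health Coverage Credit: £322,100 is at or below the £333,300 threshold, so the full £3,315 applies.
Total: £3,256 + £3,315 = £6,571.

£6,571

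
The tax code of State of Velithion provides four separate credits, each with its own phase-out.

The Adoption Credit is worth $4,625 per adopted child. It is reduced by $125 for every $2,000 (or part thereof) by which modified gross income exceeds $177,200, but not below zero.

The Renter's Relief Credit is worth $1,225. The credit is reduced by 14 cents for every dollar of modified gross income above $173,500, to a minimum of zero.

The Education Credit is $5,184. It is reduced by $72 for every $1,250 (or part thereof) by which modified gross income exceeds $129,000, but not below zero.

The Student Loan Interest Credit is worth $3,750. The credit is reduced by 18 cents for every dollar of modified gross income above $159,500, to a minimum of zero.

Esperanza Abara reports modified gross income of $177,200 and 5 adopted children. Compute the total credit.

Adoption Credit: base = 5 × $4,625 = $23,125. $177,200 is at or below the $177,200 threshold, so the full $23,125 applies.
Renter's Relief Credit: 14% of the $3,700 excess over $173,500 is $518; credit = $1,225 − $518 = $707.
Education Credit: income exceeds $129,000 by $48,200, which is 39 full-or-partial $1,250 increments; reduction = 39 × $72 = $2,808, leaving $2,376.
Student Loan Interest Credit: 18% of the $17,700 excess over $159,500 is $3,186; credit = $3,750 − $3,186 = $564.
Total: $23,125 + $707 + $2,376 + $564 = $26,772.

$26,772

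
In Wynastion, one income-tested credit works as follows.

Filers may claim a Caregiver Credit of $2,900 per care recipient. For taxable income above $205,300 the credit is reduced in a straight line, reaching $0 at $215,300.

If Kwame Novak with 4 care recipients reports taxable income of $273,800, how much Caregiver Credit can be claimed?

Caregiver Credit: base = 4 × $2,900 = $11,600. $273,800 is at or above $215,300, so the credit is $0.

$0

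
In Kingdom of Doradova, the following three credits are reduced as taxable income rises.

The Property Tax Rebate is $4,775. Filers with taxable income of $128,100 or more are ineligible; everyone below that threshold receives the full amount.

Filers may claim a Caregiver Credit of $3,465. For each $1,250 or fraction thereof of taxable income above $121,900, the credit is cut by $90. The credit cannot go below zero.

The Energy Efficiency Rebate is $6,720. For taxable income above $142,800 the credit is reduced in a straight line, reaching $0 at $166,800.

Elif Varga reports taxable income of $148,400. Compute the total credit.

Property Tax Rebate: $148,400 meets or exceeds the $128,100 cutoff, so the credit is $0.
Caregiver Credit: income exceeds $121,900 by $26,500, which is 22 full-or-partial $1,250 increments; reduction = 22 × $90 = $1,980, leaving $1,485.
Energy Efficiency Rebate: $148,400 is $5,600 into a $24,000 phase-out range, leaving 18,400/24,000 of the credit: $6,720 × 18,400/24,000 = $5,152.
Total: $0 + $1,485 + $5,152 = $6,637.

$6,637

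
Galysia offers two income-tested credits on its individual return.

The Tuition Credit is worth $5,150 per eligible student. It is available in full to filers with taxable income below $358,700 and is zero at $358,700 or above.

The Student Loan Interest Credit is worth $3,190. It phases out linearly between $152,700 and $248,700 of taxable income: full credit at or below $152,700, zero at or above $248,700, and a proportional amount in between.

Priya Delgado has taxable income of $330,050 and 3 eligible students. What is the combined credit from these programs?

Tuition Credit: base = 3 × $5,150 = $15,450. $330,050 is below the $358,700 cutoff, so the full $15,450 applies.
Student Loan Interest Credit: $330,050 is at or above $248,700, so the credit is $0.
Total: $15,450 + $0 = $15,450.

$15,450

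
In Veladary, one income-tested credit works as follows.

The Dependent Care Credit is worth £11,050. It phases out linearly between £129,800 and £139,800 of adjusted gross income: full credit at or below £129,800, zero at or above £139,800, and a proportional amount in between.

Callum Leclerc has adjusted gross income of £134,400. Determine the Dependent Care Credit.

£5,967

Dependent Care Credit: £134,400 is £4,600 into a £10,000 phase-out range, leaving 5,400/10,000 of the credit: £11,050 × 5,400/10,000 = £5,967.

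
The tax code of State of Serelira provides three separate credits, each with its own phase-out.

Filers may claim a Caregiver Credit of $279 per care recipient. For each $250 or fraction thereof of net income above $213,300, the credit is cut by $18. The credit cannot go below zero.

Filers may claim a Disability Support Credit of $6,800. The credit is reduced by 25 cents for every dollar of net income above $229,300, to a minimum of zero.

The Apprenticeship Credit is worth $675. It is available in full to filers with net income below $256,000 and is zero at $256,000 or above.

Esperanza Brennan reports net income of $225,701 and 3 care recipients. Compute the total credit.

$7,475

Caregiver Credit: base = 3 × $279 = $837. income exceeds $213,300 by $12,401 → 50 increments × $18 = $900 ≥ base, so the credit is $0.
Disability Support Credit: $225,701 is at or below the $229,300 threshold, so the full $6,800 applies.
Apprenticeship Credit: $225,701 is below the $256,000 cutoff, so the full $675 applies.
Total: $0 + $6,800 + $675 = $7,475.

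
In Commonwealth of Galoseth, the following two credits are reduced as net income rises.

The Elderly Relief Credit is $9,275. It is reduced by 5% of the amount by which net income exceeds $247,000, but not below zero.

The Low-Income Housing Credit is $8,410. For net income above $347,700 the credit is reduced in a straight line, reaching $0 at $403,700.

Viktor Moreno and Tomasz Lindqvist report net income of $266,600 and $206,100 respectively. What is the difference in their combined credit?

Viktor ($266,600): Elderly Relief Credit: 5% of the $19,600 excess over $247,000 is $980; credit = $9,275 − $980 = $8,295. Low-Income Housing Credit: $266,600 is at or below the $347,700 threshold, so the full $8,410 applies. total $8,295 + $8,410 = $16,705
Tomasz ($206,100): Elderly Relief Credit: $206,100 is at or below the $247,000 threshold, so the full $9,275 applies. Low-Income Housing Credit: $206,100 is at or below the $347,700 threshold, so the full $8,410 applies. total $9,275 + $8,410 = $17,685
Difference: |$16,705 − $17,685| = $980.

$980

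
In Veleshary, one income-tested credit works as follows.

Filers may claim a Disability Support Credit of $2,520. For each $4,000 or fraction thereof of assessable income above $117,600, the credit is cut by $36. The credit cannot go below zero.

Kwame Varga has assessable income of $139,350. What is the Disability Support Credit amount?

Disability Support Credit: income exceeds $117,600 by $21,750, which is 6 full-or-partial $4,000 increments; reduction = 6 × $36 = $216, leaving $2,304.

$2,304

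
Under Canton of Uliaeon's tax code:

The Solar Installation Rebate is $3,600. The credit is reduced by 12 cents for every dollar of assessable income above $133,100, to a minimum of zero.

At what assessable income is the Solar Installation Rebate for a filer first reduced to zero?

The credit falls by 12% of each dollar above $133,100, so it reaches zero when the excess is $3,600 / 12% = $30,000: income = $133,100 + $30,000 = $163,100.

$163,100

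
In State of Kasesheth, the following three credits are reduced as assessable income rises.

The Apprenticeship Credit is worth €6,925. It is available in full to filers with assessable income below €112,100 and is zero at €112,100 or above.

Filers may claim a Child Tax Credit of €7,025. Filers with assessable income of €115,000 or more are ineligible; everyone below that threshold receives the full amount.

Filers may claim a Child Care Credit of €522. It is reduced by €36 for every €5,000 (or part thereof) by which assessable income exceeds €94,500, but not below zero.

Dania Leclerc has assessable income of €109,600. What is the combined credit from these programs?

Apprenticeship Credit: €109,600 is below the €112,100 cutoff, so the full €6,925 applies.
Child Tax Credit: €109,600 is below the €115,000 cutoff, so the full €7,025 applies.
Child Care Credit: income exceeds €94,500 by €15,100, which is 4 full-or-partial €5,000 increments; reduction = 4 × €36 = €144, leaving €378.
Total: €6,925 + €7,025 + €378 = €14,328.

€14,328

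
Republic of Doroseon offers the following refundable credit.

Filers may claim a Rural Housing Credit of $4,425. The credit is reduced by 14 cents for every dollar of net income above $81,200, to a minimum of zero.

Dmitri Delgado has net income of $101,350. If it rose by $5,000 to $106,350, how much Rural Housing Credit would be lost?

At $101,350 — 14% of the $20,150 excess over $81,200 is $2,821; credit = $4,425 − $2,821 = $1,604.
At $106,350 — 14% of the $25,150 excess over $81,200 is $3,521; credit = $4,425 − $3,521 = $904.
Lost: $1,604 − $904 = $700.

$700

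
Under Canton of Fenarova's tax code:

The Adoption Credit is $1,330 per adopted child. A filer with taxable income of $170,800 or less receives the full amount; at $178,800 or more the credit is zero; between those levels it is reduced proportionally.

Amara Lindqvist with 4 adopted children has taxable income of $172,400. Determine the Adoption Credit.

Adoption Credit: base = 4 × $1,330 = $5,320. $172,400 is $1,600 into a $8,000 phase-out range, leaving 6,400/8,000 of the credit: $5,320 × 6,400/8,000 = $4,256.

$4,256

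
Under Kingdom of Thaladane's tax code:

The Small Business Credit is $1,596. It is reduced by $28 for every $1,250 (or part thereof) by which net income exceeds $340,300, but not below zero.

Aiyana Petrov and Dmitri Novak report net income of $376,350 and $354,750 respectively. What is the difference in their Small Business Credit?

$476

Aiyana ($376,350): Small Business Credit: income exceeds $340,300 by $36,050, which is 29 full-or-partial $1,250 increments; reduction = 29 × $28 = $812, leaving $784.
Dmitri ($354,750): Small Business Credit: income exceeds $340,300 by $14,450, which is 12 full-or-partial $1,250 increments; reduction = 12 × $28 = $336, leaving $1,260.
Difference: |$784 − $1,260| = $476.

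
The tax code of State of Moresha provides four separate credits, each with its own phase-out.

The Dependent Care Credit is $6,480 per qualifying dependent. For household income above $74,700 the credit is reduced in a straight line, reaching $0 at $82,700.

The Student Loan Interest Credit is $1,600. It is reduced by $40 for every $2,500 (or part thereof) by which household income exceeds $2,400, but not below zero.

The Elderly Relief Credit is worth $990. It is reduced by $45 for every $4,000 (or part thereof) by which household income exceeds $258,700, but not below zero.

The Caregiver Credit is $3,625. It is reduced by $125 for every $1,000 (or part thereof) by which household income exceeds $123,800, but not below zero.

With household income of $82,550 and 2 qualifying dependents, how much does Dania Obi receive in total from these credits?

$5,138

Dependent Care Credit: base = 2 × $6,480 = $12,960. $82,550 is $7,850 into a $8,000 phase-out range, leaving 150/8,000 of the credit: $12,960 × 150/8,000 = $243.
Student Loan Interest Credit: income exceeds $2,400 by $80,150, which is 33 full-or-partial $2,500 increments; reduction = 33 × $40 = $1,320, leaving $280.
Elderly Relief Credit: $82,550 is at or below the $258,700 threshold, so the full $990 applies.
Caregiver Credit: $82,550 is at or below the $123,800 threshold, so the full $3,625 applies.
Total: $243 + $280 + $990 + $3,625 = $5,138.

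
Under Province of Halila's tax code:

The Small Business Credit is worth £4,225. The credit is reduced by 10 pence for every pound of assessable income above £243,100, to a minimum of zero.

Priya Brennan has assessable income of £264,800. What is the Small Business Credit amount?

Small Business Credit: 10% of the £21,700 excess over £243,100 is £2,170; credit = £4,225 − £2,170 = £2,055.

£2,055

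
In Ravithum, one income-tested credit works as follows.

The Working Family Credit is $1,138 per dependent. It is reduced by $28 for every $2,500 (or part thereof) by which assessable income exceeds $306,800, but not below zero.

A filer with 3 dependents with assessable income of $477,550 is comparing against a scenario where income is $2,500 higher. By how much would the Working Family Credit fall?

At $477,550 — base = 3 × $1,138 = $3,414. income exceeds $306,800 by $170,750, which is 69 full-or-partial $2,500 increments; reduction = 69 × $28 = $1,932, leaving $1,482.
At $480,050 — base = 3 × $1,138 = $3,414. income exceeds $306,800 by $173,250, which is 70 full-or-partial $2,500 increments; reduction = 70 × $28 = $1,960, leaving $1,454.
Lost: $1,482 − $1,454 = $28.

$28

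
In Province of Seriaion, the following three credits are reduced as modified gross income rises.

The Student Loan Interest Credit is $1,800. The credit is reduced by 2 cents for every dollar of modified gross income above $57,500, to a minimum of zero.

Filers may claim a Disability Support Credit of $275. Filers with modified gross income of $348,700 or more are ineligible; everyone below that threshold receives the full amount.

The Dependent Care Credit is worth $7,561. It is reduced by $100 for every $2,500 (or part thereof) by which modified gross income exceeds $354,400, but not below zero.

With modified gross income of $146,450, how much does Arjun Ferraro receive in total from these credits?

Student Loan Interest Credit: 2% of the $88,950 excess over $57,500 is $1,779; credit = $1,800 − $1,779 = $21.
Disability Support Credit: $146,450 is below the $348,700 cutoff, so the full $275 applies.
Dependent Care Credit: $146,450 is at or below the $354,400 threshold, so the full $7,561 applies.
Total: $21 + $275 + $7,561 = $7,857.

$7,857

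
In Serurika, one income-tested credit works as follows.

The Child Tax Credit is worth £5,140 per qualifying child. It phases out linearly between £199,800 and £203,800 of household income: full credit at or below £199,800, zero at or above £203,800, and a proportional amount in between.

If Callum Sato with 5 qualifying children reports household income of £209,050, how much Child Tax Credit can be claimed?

Child Tax Credit: base = 5 × £5,140 = £25,700. £209,050 is at or above £203,800, so the credit is £0.

£0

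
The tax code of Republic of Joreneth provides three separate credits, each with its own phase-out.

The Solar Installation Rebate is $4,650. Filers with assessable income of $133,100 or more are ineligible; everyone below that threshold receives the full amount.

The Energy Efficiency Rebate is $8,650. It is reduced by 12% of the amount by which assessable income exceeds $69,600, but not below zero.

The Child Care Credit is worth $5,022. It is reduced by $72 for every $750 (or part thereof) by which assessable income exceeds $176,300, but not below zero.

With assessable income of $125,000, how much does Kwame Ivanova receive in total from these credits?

Solar Installation Rebate: $125,000 is below the $133,100 cutoff, so the full $4,650 applies.
Energy Efficiency Rebate: 12% of the $55,400 excess over $69,600 is $6,648; credit = $8,650 − $6,648 = $2,002.
Child Care Credit: $125,000 is at or below the $176,300 threshold, so the full $5,022 applies.
Total: $4,650 + $2,002 + $5,022 = $11,674.

$11,674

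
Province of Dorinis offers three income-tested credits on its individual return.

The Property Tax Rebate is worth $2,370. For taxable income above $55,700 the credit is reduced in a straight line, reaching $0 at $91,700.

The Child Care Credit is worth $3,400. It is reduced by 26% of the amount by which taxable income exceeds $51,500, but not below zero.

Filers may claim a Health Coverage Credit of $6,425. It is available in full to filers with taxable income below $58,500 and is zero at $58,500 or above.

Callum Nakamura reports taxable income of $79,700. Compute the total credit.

$790

Property Tax Rebate: $79,700 is $24,000 into a $36,000 phase-out range, leaving 12,000/36,000 of the credit: $2,370 × 12,000/36,000 = $790.
Child Care Credit: 26% of the $28,200 excess over $51,500 is $7,332 ≥ base, so the credit is $0.
Health Coverage Credit: $79,700 meets or exceeds the $58,500 cutoff, so the credit is $0.
Total: $790 + $0 + $0 = $790.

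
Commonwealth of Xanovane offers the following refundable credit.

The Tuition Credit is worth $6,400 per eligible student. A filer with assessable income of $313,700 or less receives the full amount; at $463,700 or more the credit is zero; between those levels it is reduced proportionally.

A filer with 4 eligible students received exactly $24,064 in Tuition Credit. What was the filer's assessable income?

Full credit = 4 × $6,400 = $25,600.
$24,064 is 24,064/25,600 of the full $25,600, so 1,536/25,600 of the $150,000 range has been used: income = $313,700 + $150,000 × 1,536/25,600 = $322,700.

$322,700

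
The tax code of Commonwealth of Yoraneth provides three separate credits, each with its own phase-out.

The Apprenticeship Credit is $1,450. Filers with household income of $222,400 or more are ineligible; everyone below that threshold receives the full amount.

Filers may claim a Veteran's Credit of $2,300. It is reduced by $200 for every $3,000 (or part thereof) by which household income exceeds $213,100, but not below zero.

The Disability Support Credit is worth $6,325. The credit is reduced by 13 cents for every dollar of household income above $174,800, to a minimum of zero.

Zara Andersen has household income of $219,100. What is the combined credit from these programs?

Apprenticeship Credit: $219,100 is below the $222,400 cutoff, so the full $1,450 applies.
Veteran's Credit: income exceeds $213,100 by $6,000, which is 2 full-or-partial $3,000 increments; reduction = 2 × $200 = $400, leaving $1,900.
Disability Support Credit: 13% of the $44,300 excess over $174,800 is $5,759; credit = $6,325 − $5,759 = $566.
Total: $1,450 + $1,900 + $566 = $3,916.

$3,916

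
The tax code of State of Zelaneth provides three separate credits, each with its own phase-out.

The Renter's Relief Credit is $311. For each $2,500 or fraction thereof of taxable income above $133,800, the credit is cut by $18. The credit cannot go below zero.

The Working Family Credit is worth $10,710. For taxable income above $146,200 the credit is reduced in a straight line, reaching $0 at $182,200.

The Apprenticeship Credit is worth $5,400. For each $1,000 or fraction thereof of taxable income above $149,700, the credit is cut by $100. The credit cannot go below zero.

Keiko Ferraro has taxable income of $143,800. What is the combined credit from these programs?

Renter's Relief Credit: income exceeds $133,800 by $10,000, which is 4 full-or-partial $2,500 increments; reduction = 4 × $18 = $72, leaving $239.
Working Family Credit: $143,800 is at or below the $146,200 threshold, so the full $10,710 applies.
Apprenticeship Credit: $143,800 is at or below the $149,700 threshold, so the full $5,400 applies.
Total: $239 + $10,710 + $5,400 = $16,349.

$16,349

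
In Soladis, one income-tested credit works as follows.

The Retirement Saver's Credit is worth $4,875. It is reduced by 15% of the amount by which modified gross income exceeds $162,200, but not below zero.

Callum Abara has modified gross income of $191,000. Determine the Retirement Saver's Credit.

$555

Retirement Saver's Credit: 15% of the $28,800 excess over $162,200 is $4,320; credit = $4,875 − $4,320 = $555.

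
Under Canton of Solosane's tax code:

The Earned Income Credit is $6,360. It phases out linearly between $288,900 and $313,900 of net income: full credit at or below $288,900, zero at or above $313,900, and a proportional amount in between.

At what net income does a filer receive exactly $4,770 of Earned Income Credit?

$4,770 is 4,770/6,360 of the full $6,360, so 1,590/6,360 of the $25,000 range has been used: income = $288,900 + $25,000 × 1,590/6,360 = $295,150.

$295,150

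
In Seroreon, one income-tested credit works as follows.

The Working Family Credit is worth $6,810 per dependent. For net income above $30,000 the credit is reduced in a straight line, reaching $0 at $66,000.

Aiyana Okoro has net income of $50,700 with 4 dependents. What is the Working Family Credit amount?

Working Family Credit: base = 4 × $6,810 = $27,240. $50,700 is $20,700 into a $36,000 phase-out range, leaving 15,300/36,000 of the credit: $27,240 × 15,300/36,000 = $11,577.

$11,577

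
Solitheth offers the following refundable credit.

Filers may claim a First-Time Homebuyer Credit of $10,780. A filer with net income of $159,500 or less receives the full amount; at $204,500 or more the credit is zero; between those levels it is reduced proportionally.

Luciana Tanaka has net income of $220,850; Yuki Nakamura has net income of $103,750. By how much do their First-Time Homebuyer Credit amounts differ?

Luciana ($220,850): First-Time Homebuyer Credit: $220,850 is at or above $204,500, so the credit is $0.
Yuki ($103,750): First-Time Homebuyer Credit: $103,750 is at or below the $159,500 threshold, so the full $10,780 applies.
Difference: |$0 − $10,780| = $10,780.

$10,780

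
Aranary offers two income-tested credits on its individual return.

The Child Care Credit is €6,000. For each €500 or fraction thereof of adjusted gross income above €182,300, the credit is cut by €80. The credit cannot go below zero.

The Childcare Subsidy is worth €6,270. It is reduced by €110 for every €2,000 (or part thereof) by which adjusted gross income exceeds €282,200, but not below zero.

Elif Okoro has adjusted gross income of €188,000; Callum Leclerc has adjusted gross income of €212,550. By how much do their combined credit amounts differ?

Elif (€188,000): Child Care Credit: income exceeds €182,300 by €5,700, which is 12 full-or-partial €500 increments; reduction = 12 × €80 = €960, leaving €5,040. Childcare Subsidy: €188,000 is at or below the €282,200 threshold, so the full €6,270 applies. total €5,040 + €6,270 = €11,310
Callum (€212,550): Child Care Credit: income exceeds €182,300 by €30,250, which is 61 full-or-partial €500 increments; reduction = 61 × €80 = €4,880, leaving €1,120. Childcare Subsidy: €212,550 is at or below the €282,200 threshold, so the full €6,270 applies. total €1,120 + €6,270 = €7,390
Difference: |€11,310 − €7,390| = €3,920.

€3,920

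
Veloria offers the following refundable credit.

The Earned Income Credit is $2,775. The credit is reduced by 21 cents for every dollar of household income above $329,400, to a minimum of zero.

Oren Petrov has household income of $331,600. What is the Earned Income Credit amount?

Earned Income Credit: 21% of the $2,200 excess over $329,400 is $462; credit = $2,775 − $462 = $2,313.

$2,313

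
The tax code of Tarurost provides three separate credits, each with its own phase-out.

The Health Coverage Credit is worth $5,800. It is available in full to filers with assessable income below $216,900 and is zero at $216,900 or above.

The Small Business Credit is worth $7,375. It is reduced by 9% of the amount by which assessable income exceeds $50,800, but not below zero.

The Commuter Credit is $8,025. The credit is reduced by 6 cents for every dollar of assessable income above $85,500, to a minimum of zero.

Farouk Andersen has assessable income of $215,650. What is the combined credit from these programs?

Health Coverage Credit: $215,650 is below the $216,900 cutoff, so the full $5,800 applies.
Small Business Credit: 9% of the $164,850 excess over $50,800 is $14,836.50 ≥ base, so the credit is $0.
Commuter Credit: 6% of the $130,150 excess over $85,500 is $7,809; credit = $8,025 − $7,809 = $216.
Total: $5,800 + $0 + $216 = $6,016.

$6,016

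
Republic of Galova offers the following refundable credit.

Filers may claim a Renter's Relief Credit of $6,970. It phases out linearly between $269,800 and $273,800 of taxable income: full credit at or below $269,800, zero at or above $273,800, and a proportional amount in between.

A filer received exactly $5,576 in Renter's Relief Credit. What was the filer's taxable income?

$5,576 is 5,576/6,970 of the full $6,970, so 1,394/6,970 of the $4,000 range has been used: income = $269,800 + $4,000 × 1,394/6,970 = $270,600.

$270,600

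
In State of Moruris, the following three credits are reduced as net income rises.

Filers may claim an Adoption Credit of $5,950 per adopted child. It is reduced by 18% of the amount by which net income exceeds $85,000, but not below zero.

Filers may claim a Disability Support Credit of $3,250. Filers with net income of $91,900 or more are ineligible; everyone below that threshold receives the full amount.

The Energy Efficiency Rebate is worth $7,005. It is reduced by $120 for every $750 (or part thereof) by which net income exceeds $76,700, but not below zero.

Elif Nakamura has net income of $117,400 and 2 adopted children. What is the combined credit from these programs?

Adoption Credit: base = 2 × $5,950 = $11,900. 18% of the $32,400 excess over $85,000 is $5,832; credit = $11,900 − $5,832 = $6,068.
Disability Support Credit: $117,400 meets or exceeds the $91,900 cutoff, so the credit is $0.
Energy Efficiency Rebate: income exceeds $76,700 by $40,700, which is 55 full-or-partial $750 increments; reduction = 55 × $120 = $6,600, leaving $405.
Total: $6,068 + $0 + $405 = $6,473.

$6,473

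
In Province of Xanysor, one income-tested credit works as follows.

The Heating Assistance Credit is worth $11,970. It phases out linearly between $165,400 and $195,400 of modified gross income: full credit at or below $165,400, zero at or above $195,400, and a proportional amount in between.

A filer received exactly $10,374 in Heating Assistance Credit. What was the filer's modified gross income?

$169,400

$10,374 is 10,374/11,970 of the full $11,970, so 1,596/11,970 of the $30,000 range has been used: income = $165,400 + $30,000 × 1,596/11,970 = $169,400.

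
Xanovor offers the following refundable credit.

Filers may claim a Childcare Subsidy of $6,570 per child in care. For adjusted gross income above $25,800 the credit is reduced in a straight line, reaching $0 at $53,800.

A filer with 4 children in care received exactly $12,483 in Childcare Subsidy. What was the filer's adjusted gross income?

$40,500

Full credit = 4 × $6,570 = $26,280.
$12,483 is 12,483/26,280 of the full $26,280, so 13,797/26,280 of the $28,000 range has been used: income = $25,800 + $28,000 × 13,797/26,280 = $40,500.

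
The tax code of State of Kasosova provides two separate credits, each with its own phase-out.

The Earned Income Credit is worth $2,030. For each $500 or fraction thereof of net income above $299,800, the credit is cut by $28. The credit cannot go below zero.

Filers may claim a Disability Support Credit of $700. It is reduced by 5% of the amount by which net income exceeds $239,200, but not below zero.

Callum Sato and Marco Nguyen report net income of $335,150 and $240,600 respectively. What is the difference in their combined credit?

$2,618

Callum ($335,150): Earned Income Credit: income exceeds $299,800 by $35,350, which is 71 full-or-partial $500 increments; reduction = 71 × $28 = $1,988, leaving $42. Disability Support Credit: 5% of the $95,950 excess over $239,200 is $4,797.50 ≥ base, so the credit is $0. total $42 + $0 = $42
Marco ($240,600): Earned Income Credit: $240,600 is at or below the $299,800 threshold, so the full $2,030 applies. Disability Support Credit: 5% of the $1,400 excess over $239,200 is $70; credit = $700 − $70 = $630. total $2,030 + $630 = $2,660
Difference: |$42 − $2,660| = $2,618.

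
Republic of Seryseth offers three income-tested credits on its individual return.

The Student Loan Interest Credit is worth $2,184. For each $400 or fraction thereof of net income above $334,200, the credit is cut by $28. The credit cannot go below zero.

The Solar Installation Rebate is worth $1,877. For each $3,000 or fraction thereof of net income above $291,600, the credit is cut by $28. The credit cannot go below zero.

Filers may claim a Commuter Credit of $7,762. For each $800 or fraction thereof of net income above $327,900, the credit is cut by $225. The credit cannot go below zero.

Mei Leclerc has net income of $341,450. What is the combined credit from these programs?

Student Loan Interest Credit: income exceeds $334,200 by $7,250, which is 19 full-or-partial $400 increments; reduction = 19 × $28 = $532, leaving $1,652.
Solar Installation Rebate: income exceeds $291,600 by $49,850, which is 17 full-or-partial $3,000 increments; reduction = 17 × $28 = $476, leaving $1,401.
Commuter Credit: income exceeds $327,900 by $13,550, which is 17 full-or-partial $800 increments; reduction = 17 × $225 = $3,825, leaving $3,937.
Total: $1,652 + $1,401 + $3,937 = $6,990.

$6,990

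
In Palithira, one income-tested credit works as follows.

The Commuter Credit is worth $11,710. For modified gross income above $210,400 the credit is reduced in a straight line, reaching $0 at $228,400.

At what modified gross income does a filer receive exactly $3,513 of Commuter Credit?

$223,000

$3,513 is 3,513/11,710 of the full $11,710, so 8,197/11,710 of the $18,000 range has been used: income = $210,400 + $18,000 × 8,197/11,710 = $223,000.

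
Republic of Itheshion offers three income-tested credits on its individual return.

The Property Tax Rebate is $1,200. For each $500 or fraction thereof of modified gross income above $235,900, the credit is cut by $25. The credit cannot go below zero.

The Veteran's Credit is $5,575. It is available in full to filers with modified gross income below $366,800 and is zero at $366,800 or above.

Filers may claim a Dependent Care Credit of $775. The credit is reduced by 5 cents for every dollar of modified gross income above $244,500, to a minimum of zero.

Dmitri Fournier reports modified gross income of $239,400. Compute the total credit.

Property Tax Rebate: income exceeds $235,900 by $3,500, which is 7 full-or-partial $500 increments; reduction = 7 × $25 = $175, leaving $1,025.
Veteran's Credit: $239,400 is below the $366,800 cutoff, so the full $5,575 applies.
Dependent Care Credit: $239,400 is at or below the $244,500 threshold, so the full $775 applies.
Total: $1,025 + $5,575 + $775 = $7,375.

$7,375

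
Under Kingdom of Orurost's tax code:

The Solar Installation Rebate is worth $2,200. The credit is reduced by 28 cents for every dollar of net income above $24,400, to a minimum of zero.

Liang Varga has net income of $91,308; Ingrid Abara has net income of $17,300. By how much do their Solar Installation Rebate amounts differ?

Liang ($91,308): Solar Installation Rebate: 28% of the $66,908 excess over $24,400 is $18,734.24 ≥ base, so the credit is $0.
Ingrid ($17,300): Solar Installation Rebate: $17,300 is at or below the $24,400 threshold, so the full $2,200 applies.
Difference: |$0 − $2,200| = $2,200.

$2,200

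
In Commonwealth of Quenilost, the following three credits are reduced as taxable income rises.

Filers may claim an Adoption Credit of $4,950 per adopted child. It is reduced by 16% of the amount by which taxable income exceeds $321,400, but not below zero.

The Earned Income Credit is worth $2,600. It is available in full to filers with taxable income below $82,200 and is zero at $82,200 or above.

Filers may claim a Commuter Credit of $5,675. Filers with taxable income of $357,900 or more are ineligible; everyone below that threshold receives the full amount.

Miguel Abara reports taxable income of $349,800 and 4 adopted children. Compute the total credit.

Adoption Credit: base = 4 × $4,950 = $19,800. 16% of the $28,400 excess over $321,400 is $4,544; credit = $19,800 − $4,544 = $15,256.
Earned Income Credit: $349,800 meets or exceeds the $82,200 cutoff, so the credit is $0.
Commuter Credit: $349,800 is below the $357,900 cutoff, so the full $5,675 applies.
Total: $15,256 + $0 + $5,675 = $20,931.

$20,931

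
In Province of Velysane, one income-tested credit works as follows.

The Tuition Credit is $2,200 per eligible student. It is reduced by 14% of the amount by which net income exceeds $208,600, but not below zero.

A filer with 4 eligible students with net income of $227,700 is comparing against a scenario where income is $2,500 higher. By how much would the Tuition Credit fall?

At $227,700 — base = 4 × $2,200 = $8,800. 14% of the $19,100 excess over $208,600 is $2,674; credit = $8,800 − $2,674 = $6,126.
At $230,200 — base = 4 × $2,200 = $8,800. 14% of the $21,600 excess over $208,600 is $3,024; credit = $8,800 − $3,024 = $5,776.
Lost: $6,126 − $5,776 = $350.

$350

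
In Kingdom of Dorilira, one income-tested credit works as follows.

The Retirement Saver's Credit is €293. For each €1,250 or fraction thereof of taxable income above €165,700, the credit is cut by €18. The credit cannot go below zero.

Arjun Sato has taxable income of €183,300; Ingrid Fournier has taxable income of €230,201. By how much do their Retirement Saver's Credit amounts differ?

€23

Arjun (€183,300): Retirement Saver's Credit: income exceeds €165,700 by €17,600, which is 15 full-or-partial €1,250 increments; reduction = 15 × €18 = €270, leaving €23.
Ingrid (€230,201): Retirement Saver's Credit: income exceeds €165,700 by €64,501 → 52 increments × €18 = €936 ≥ base, so the credit is €0.
Difference: |€23 − €0| = €23.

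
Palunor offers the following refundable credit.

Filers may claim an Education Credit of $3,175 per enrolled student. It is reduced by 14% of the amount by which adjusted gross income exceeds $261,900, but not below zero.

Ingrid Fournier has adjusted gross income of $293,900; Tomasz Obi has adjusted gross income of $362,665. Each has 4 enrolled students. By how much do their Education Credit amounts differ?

Ingrid ($293,900): Education Credit: base = 4 × $3,175 = $12,700. 14% of the $32,000 excess over $261,900 is $4,480; credit = $12,700 − $4,480 = $8,220.
Tomasz ($362,665): Education Credit: base = 4 × $3,175 = $12,700. 14% of the $100,765 excess over $261,900 is $14,107.10 ≥ base, so the credit is $0.
Difference: |$8,220 − $0| = $8,220.

$8,220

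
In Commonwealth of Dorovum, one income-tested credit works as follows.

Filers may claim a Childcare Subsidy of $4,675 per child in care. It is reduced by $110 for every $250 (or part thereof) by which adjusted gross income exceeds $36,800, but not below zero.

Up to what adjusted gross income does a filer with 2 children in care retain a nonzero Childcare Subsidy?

$57,800

Full credit = 2 × $4,675 = $9,350.
After 84 increments the reduction is 84 × $110 = $9,240, leaving $110; one more increment wipes it out. Increment 84 ends at excess 84 × $250 = $21,000, so the highest qualifying income is $36,800 + $21,000 = $57,800.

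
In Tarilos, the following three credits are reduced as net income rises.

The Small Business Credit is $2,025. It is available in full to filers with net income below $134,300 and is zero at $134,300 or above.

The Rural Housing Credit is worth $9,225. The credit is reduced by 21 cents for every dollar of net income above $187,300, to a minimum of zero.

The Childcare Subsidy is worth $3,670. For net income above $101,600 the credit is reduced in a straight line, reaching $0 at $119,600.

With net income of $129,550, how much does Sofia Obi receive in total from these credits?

$11,250

Small Business Credit: $129,550 is below the $134,300 cutoff, so the full $2,025 applies.
Rural Housing Credit: $129,550 is at or below the $187,300 threshold, so the full $9,225 applies.
Childcare Subsidy: $129,550 is at or above $119,600, so the credit is $0.
Total: $2,025 + $9,225 + $0 = $11,250.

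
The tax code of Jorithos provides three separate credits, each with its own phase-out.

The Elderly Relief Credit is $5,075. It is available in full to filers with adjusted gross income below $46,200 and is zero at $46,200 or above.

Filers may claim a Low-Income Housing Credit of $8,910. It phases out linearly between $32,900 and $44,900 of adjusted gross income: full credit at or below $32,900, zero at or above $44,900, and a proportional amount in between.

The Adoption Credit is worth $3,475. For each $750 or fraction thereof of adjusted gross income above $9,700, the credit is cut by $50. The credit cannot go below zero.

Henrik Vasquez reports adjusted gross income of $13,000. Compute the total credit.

$17,210

Elderly Relief Credit: $13,000 is below the $46,200 cutoff, so the full $5,075 applies.
Low-Income Housing Credit: $13,000 is at or below the $32,900 threshold, so the full $8,910 applies.
Adoption Credit: income exceeds $9,700 by $3,300, which is 5 full-or-partial $750 increments; reduction = 5 × $50 = $250, leaving $3,225.
Total: $5,075 + $8,910 + $3,225 = $17,210.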